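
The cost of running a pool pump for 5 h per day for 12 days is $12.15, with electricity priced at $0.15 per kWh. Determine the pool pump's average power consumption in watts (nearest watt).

1350 W

Energy = $12.15 ÷ $0.15/kWh = 81 kWh
Runtime = 5 h/day × 12 days = 60 h
Power = 81 kWh ÷ 60 h = 1.35 kW = 1350 W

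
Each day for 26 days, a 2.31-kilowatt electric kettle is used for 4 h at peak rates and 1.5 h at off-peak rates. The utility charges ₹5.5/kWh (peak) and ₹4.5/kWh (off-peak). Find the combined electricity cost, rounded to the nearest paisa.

Peak energy = 2.31 kW × 4 h × 26 = 240.24 kWh
Off-peak energy = 2.31 kW × 1.5 h × 26 = 90.09 kWh
Cost = 240.24 × ₹5.5 + 90.09 × ₹4.5 = ₹1321.32 + ₹405.405 = ₹1726.73

₹1726.73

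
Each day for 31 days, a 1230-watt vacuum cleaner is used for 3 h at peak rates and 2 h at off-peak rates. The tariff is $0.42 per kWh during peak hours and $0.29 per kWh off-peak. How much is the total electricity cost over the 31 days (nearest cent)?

$70.16

Peak energy = 1.23 kW × 3 h × 31 = 114.39 kWh
Off-peak energy = 1.23 kW × 2 h × 31 = 76.26 kWh
Cost = 114.39 × $0.42 + 76.26 × $0.29 = $48.0438 + $22.1154 = $70.16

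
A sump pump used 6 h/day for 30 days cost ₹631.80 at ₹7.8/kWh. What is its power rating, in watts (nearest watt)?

Energy = ₹631.80 ÷ ₹7.8/kWh = 81 kWh
Runtime = 6 h/day × 30 days = 180 h
Power = 81 kWh ÷ 180 h = 0.45 kW = 450 W

450 W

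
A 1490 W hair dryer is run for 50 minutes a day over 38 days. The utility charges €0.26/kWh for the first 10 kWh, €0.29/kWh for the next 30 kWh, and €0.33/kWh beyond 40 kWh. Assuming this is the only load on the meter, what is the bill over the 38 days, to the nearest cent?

€13.67

Runtime = 50 min × 38 = 1900 min = 31.666666… h
Energy = 1.49 kW × 31.666666… h = 47.183333… kWh
Tier 1 (0–10 kWh): 10 × €0.26 = €2.6
Tier 2 (10–40 kWh): 30 × €0.29 = €8.7
Above 40 kWh: 7.183333… × €0.33 = €2.3705
Bill = €13.67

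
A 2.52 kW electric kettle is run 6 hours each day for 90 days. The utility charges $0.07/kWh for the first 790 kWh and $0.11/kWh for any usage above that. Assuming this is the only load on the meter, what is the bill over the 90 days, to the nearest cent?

$118.09

Runtime = 6 h/day × 90 days = 540 h
Energy = 2.52 kW × 540 h = 1360.8 kWh
Tier 1 (0–790 kWh): 790 × $0.07 = $55.3
Above 790 kWh: 570.8 × $0.11 = $62.788
Bill = $118.09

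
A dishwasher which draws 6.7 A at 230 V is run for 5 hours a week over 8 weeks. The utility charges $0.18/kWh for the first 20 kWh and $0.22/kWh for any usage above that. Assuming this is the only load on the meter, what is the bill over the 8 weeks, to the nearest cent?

Power = 6.7 A × 230 V = 1541 W = 1.541 kW
Runtime = 5 h/week × 8 weeks = 40 h
Energy = 1.541 kW × 40 h = 61.64 kWh
Tier 1 (0–20 kWh): 20 × $0.18 = $3.6
Above 20 kWh: 41.64 × $0.22 = $9.1608
Bill = $12.76

$12.76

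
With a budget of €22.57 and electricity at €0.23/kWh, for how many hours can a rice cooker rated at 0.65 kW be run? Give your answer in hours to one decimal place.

151.0 h

Energy available = €22.57 ÷ €0.23/kWh = 98.1304 kWh
Hours = 98.1304 kWh ÷ 0.65 kW = 151.0 h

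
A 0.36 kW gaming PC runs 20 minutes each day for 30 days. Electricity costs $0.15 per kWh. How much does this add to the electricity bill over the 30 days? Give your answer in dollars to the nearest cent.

Runtime = 20 min × 30 = 600 min = 10 h
Energy = 0.36 kW × 10 h = 3.6 kWh
Cost = 3.6 kWh × $0.15/kWh = $0.54

$0.54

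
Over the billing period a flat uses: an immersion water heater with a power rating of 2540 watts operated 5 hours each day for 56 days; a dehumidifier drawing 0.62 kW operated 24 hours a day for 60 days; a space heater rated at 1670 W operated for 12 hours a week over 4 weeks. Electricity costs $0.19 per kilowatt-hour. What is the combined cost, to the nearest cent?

immersion water heater: Runtime = 5 h/day × 56 days = 280 h
immersion water heater: 2.54 kW × 280 h = 711.2 kWh
dehumidifier: Runtime = 24 h × 60 = 1440 h
dehumidifier: 0.62 kW × 1440 h = 892.8 kWh
space heater: Runtime = 12 h/week × 4 weeks = 48 h
space heater: 1.67 kW × 48 h = 80.16 kWh
Total energy = 1684.16 kWh
Cost = 1684.16 × $0.19 = $319.99

$319.99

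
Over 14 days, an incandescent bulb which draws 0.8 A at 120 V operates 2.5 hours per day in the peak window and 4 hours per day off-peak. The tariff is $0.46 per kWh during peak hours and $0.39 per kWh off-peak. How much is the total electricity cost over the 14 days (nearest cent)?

$3.64

Power = 0.8 A × 120 V = 96 W = 0.096 kW
Peak energy = 0.096 kW × 2.5 h × 14 = 3.36 kWh
Off-peak energy = 0.096 kW × 4 h × 14 = 5.376 kWh
Cost = 3.36 × $0.46 + 5.376 × $0.39 = $1.5456 + $2.09664 = $3.64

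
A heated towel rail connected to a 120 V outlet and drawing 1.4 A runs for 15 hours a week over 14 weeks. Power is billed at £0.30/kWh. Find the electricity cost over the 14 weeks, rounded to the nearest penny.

Power = 1.4 A × 120 V = 168 W = 0.168 kW
Runtime = 15 h/week × 14 weeks = 210 h
Energy = 0.168 kW × 210 h = 35.28 kWh
Cost = 35.28 kWh × £0.30/kWh = £10.58

£10.58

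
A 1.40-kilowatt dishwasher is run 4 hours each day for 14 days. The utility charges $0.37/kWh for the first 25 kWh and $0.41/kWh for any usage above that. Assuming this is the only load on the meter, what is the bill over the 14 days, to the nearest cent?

Runtime = 4 h/day × 14 days = 56 h
Energy = 1.4 kW × 56 h = 78.4 kWh
Tier 1 (0–25 kWh): 25 × $0.37 = $9.25
Above 25 kWh: 53.4 × $0.41 = $21.894
Bill = $31.14

$31.14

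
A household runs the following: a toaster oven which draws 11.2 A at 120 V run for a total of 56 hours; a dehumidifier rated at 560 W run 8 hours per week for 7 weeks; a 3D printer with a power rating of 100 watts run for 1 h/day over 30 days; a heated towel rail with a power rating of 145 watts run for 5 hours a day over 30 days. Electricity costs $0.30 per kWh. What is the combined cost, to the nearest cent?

toaster oven: Power = 11.2 A × 120 V = 1344 W = 1.344 kW
toaster oven: 1.344 kW × 56 h = 75.264 kWh
dehumidifier: Runtime = 8 h/week × 7 weeks = 56 h
dehumidifier: 0.56 kW × 56 h = 31.36 kWh
3D printer: Runtime = 1 h/day × 30 days = 30 h
3D printer: 0.1 kW × 30 h = 3 kWh
heated towel rail: Runtime = 5 h/day × 30 days = 150 h
heated towel rail: 0.145 kW × 150 h = 21.75 kWh
Total energy = 131.374 kWh
Cost = 131.374 × $0.30 = $39.41

$39.41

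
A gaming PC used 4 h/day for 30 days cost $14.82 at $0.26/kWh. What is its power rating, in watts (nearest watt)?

Energy = $14.82 ÷ $0.26/kWh = 57 kWh
Runtime = 4 h/day × 30 days = 120 h
Power = 57 kWh ÷ 120 h = 0.475 kW = 475 W

475 W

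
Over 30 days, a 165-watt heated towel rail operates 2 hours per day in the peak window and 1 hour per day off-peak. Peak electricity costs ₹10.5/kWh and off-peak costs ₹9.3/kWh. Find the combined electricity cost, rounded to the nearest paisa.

Peak energy = 0.165 kW × 2 h × 30 = 9.9 kWh
Off-peak energy = 0.165 kW × 1 h × 30 = 4.95 kWh
Cost = 9.9 × ₹10.5 + 4.95 × ₹9.3 = ₹103.95 + ₹46.035 = ₹149.99

₹149.99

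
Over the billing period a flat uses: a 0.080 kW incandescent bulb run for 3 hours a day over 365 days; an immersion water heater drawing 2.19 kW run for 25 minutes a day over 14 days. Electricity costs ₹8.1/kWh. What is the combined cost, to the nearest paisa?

incandescent bulb: Runtime = 3 h/day × 365 days = 1095 h
incandescent bulb: 0.08 kW × 1095 h = 87.6 kWh
immersion water heater: Runtime = 25 min × 14 = 350 min = 5.833333… h
immersion water heater: 2.19 kW × 5.833333… h = 12.775 kWh
Total energy = 100.375 kWh
Cost = 100.375 × ₹8.1 = ₹813.04

₹813.04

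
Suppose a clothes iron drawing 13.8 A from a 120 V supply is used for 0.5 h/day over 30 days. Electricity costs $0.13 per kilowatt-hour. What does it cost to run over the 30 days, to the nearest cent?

$3.23

Power = 13.8 A × 120 V = 1656 W = 1.656 kW
Runtime = 0.5 h/day × 30 days = 15 h
Energy = 1.656 kW × 15 h = 24.84 kWh
Cost = 24.84 kWh × $0.13/kWh = $3.23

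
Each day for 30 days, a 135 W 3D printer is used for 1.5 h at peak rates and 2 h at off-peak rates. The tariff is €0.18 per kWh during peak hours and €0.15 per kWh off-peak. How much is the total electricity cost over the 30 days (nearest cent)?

€2.31

Peak energy = 0.135 kW × 1.5 h × 30 = 6.075 kWh
Off-peak energy = 0.135 kW × 2 h × 30 = 8.1 kWh
Cost = 6.075 × €0.18 + 8.1 × €0.15 = €1.0935 + €1.215 = €2.31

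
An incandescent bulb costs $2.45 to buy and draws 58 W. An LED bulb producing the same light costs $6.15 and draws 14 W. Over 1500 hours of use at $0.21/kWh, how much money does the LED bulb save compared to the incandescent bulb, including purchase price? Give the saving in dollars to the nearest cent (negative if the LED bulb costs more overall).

incandescent bulb: $2.45 + (58/1000) kW × 1500 h × $0.21 = $2.45 + $18.27 = $20.72
LED bulb: $6.15 + (14/1000) kW × 1500 h × $0.21 = $6.15 + $4.41 = $10.56
Saving = $20.72 − $10.56 = $10.16

$10.16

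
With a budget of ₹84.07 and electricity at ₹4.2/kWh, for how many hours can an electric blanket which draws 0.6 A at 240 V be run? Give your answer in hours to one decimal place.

Power = 0.6 A × 240 V = 144 W = 0.144 kW
Energy available = ₹84.07 ÷ ₹4.2/kWh = 20.0167 kWh
Hours = 20.0167 kWh ÷ 0.144 kW = 139.0 h

139.0 h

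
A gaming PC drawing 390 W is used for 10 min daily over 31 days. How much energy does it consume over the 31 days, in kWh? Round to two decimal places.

Runtime = 10 min × 31 = 310 min = 5.166666… h
Energy = 0.39 kW × 5.166666… h = 2.015 kWh ≈ 2.02 kWh

2.02 kWh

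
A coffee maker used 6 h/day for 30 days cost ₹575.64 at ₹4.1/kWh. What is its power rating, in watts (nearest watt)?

Energy = ₹575.64 ÷ ₹4.1/kWh = 140.4 kWh
Runtime = 6 h/day × 30 days = 180 h
Power = 140.4 kWh ÷ 180 h = 0.78 kW = 780 W

780 W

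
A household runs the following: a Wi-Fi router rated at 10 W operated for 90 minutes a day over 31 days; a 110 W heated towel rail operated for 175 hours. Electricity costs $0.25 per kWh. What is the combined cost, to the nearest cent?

$4.93

Wi-Fi router: Runtime = 90 min × 31 = 2790 min = 46.5 h
Wi-Fi router: 0.01 kW × 46.5 h = 0.465 kWh
heated towel rail: 0.11 kW × 175 h = 19.25 kWh
Total energy = 19.715 kWh
Cost = 19.715 × $0.25 = $4.93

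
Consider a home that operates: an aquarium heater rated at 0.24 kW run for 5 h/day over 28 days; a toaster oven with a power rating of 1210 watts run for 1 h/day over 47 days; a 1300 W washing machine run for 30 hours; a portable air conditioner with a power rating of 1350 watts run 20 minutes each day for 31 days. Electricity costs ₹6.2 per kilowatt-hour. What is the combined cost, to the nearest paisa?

₹889.20

aquarium heater: Runtime = 5 h/day × 28 days = 140 h
aquarium heater: 0.24 kW × 140 h = 33.6 kWh
toaster oven: Runtime = 1 h/day × 47 days = 47 h
toaster oven: 1.21 kW × 47 h = 56.87 kWh
washing machine: 1.3 kW × 30 h = 39 kWh
portable air conditioner: Runtime = 20 min × 31 = 620 min = 10.333333… h
portable air conditioner: 1.35 kW × 10.333333… h = 13.95 kWh
Total energy = 143.42 kWh
Cost = 143.42 × ₹6.2 = ₹889.20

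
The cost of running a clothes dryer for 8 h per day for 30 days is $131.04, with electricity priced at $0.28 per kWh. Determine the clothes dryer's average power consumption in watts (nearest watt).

1950 W

Energy = $131.04 ÷ $0.28/kWh = 468 kWh
Runtime = 8 h/day × 30 days = 240 h
Power = 468 kWh ÷ 240 h = 1.95 kW = 1950 W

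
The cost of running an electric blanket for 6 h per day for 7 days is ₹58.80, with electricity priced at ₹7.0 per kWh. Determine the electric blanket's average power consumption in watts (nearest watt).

200 W

Energy = ₹58.80 ÷ ₹7.0/kWh = 8.4 kWh
Runtime = 6 h/day × 7 days = 42 h
Power = 8.4 kWh ÷ 42 h = 0.2 kW = 200 W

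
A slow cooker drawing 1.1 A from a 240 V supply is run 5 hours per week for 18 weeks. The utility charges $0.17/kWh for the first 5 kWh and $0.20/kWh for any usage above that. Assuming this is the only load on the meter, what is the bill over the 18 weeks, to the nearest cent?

$4.60

Power = 1.1 A × 240 V = 264 W = 0.264 kW
Runtime = 5 h/week × 18 weeks = 90 h
Energy = 0.264 kW × 90 h = 23.76 kWh
Tier 1 (0–5 kWh): 5 × $0.17 = $0.85
Above 5 kWh: 18.76 × $0.20 = $3.752
Bill = $4.60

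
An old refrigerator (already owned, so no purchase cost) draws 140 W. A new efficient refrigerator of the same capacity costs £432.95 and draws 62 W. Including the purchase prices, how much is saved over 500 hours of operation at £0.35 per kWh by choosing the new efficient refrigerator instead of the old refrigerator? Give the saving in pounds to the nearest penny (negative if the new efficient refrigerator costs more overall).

-£419.30

old refrigerator: £0.00 + (140/1000) kW × 500 h × £0.35 = £0.00 + £24.5 = £24.5
new efficient refrigerator: £432.95 + (62/1000) kW × 500 h × £0.35 = £432.95 + £10.85 = £443.8
Saving = £24.5 − £443.8 = −£419.3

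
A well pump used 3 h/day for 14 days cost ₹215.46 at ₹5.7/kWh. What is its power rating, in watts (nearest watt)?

900 W

Energy = ₹215.46 ÷ ₹5.7/kWh = 37.8 kWh
Runtime = 3 h/day × 14 days = 42 h
Power = 37.8 kWh ÷ 42 h = 0.9 kW = 900 W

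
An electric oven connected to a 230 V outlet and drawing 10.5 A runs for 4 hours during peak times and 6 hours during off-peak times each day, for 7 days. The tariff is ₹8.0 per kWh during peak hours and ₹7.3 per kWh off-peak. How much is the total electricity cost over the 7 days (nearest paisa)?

₹1281.40

Power = 10.5 A × 230 V = 2415 W = 2.415 kW
Peak energy = 2.415 kW × 4 h × 7 = 67.62 kWh
Off-peak energy = 2.415 kW × 6 h × 7 = 101.43 kWh
Cost = 67.62 × ₹8.0 + 101.43 × ₹7.3 = ₹540.96 + ₹740.439 = ₹1281.40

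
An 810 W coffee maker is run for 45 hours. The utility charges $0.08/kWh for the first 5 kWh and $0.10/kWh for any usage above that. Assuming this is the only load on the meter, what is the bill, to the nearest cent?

Energy = 0.81 kW × 45 h = 36.45 kWh
Tier 1 (0–5 kWh): 5 × $0.08 = $0.4
Above 5 kWh: 31.45 × $0.10 = $3.145
Bill = $3.55

$3.55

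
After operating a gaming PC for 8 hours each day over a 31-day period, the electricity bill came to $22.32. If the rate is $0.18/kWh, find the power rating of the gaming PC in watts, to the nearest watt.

500 W

Energy = $22.32 ÷ $0.18/kWh = 124 kWh
Runtime = 8 h/day × 31 days = 248 h
Power = 124 kWh ÷ 248 h = 0.5 kW = 500 W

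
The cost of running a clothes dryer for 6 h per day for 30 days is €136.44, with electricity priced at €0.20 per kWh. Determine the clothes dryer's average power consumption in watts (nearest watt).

Energy = €136.44 ÷ €0.20/kWh = 682.2 kWh
Runtime = 6 h/day × 30 days = 180 h
Power = 682.2 kWh ÷ 180 h = 3.79 kW = 3790 W

3790 W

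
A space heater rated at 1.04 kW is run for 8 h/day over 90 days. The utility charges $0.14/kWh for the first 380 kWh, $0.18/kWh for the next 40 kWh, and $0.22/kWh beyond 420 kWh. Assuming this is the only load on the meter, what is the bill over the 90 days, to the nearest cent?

$132.74

Runtime = 8 h/day × 90 days = 720 h
Energy = 1.04 kW × 720 h = 748.8 kWh
Tier 1 (0–380 kWh): 380 × $0.14 = $53.2
Tier 2 (380–420 kWh): 40 × $0.18 = $7.2
Above 420 kWh: 328.8 × $0.22 = $72.336
Bill = $132.74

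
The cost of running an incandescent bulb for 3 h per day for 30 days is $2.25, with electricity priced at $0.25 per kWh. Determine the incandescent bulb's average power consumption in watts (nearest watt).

Energy = $2.25 ÷ $0.25/kWh = 9 kWh
Runtime = 3 h/day × 30 days = 90 h
Power = 9 kWh ÷ 90 h = 0.1 kW = 100 W

100 W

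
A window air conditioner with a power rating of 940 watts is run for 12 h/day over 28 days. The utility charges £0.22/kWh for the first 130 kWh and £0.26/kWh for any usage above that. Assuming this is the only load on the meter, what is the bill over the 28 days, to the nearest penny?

£76.92

Runtime = 12 h/day × 28 days = 336 h
Energy = 0.94 kW × 336 h = 315.84 kWh
Tier 1 (0–130 kWh): 130 × £0.22 = £28.6
Above 130 kWh: 185.84 × £0.26 = £48.3184
Bill = £76.92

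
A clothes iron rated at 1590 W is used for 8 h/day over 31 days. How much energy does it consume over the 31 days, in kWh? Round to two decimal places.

Runtime = 8 h/day × 31 days = 248 h
Energy = 1.59 kW × 248 h = 394.32 kWh

394.32 kWh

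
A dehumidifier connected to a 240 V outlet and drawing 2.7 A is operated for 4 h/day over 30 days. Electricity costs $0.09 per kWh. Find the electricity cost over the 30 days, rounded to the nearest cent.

$7.00

Power = 2.7 A × 240 V = 648 W = 0.648 kW
Runtime = 4 h/day × 30 days = 120 h
Energy = 0.648 kW × 120 h = 77.76 kWh
Cost = 77.76 kWh × $0.09/kWh = $7.00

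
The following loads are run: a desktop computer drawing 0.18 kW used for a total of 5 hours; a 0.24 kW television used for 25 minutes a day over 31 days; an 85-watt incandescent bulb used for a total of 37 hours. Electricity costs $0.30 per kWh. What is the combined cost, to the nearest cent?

desktop computer: 0.18 kW × 5 h = 0.9 kWh
television: Runtime = 25 min × 31 = 775 min = 12.916666… h
television: 0.24 kW × 12.916666… h = 3.1 kWh
incandescent bulb: 0.085 kW × 37 h = 3.145 kWh
Total energy = 7.145 kWh
Cost = 7.145 × $0.30 = $2.14

$2.14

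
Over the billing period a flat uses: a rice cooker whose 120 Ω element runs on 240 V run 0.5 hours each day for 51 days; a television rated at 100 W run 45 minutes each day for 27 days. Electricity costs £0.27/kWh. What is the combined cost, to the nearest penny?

rice cooker: Power = V²/R = 240²/120 = 480 W = 0.48 kW
rice cooker: Runtime = 0.5 h/day × 51 days = 25.5 h
rice cooker: 0.48 kW × 25.5 h = 12.24 kWh
television: Runtime = 45 min × 27 = 1215 min = 20.25 h
television: 0.1 kW × 20.25 h = 2.025 kWh
Total energy = 14.265 kWh
Cost = 14.265 × £0.27 = £3.85

£3.85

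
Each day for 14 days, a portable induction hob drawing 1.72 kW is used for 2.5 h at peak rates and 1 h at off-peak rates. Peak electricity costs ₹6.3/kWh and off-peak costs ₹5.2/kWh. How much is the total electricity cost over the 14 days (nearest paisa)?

₹504.48

Peak energy = 1.72 kW × 2.5 h × 14 = 60.2 kWh
Off-peak energy = 1.72 kW × 1 h × 14 = 24.08 kWh
Cost = 60.2 × ₹6.3 + 24.08 × ₹5.2 = ₹379.26 + ₹125.216 = ₹504.48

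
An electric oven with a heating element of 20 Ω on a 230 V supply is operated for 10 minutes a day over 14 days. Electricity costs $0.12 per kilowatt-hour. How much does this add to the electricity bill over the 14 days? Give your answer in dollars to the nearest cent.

$0.74

Power = V²/R = 230²/20 = 2645 W = 2.645 kW
Runtime = 10 min × 14 = 140 min = 2.333333… h
Energy = 2.645 kW × 2.333333… h = 6.171666… kWh
Cost = 6.171666… kWh × $0.12/kWh = $0.74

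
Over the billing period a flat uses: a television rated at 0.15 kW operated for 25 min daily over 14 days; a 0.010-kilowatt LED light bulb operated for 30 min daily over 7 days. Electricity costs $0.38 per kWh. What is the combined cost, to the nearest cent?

television: Runtime = 25 min × 14 = 350 min = 5.833333… h
television: 0.15 kW × 5.833333… h = 0.875 kWh
LED light bulb: Runtime = 30 min × 7 = 210 min = 3.5 h
LED light bulb: 0.01 kW × 3.5 h = 0.035 kWh
Total energy = 0.91 kWh
Cost = 0.91 × $0.38 = $0.35

$0.35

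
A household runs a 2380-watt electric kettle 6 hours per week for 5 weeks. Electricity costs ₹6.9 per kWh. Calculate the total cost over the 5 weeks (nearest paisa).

₹492.66

Runtime = 6 h/week × 5 weeks = 30 h
Energy = 2.38 kW × 30 h = 71.4 kWh
Cost = 71.4 kWh × ₹6.9/kWh = ₹492.66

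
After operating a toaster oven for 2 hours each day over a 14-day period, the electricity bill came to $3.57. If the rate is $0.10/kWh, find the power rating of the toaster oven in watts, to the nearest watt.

1275 W

Energy = $3.57 ÷ $0.10/kWh = 35.7 kWh
Runtime = 2 h/day × 14 days = 28 h
Power = 35.7 kWh ÷ 28 h = 1.275 kW = 1275 W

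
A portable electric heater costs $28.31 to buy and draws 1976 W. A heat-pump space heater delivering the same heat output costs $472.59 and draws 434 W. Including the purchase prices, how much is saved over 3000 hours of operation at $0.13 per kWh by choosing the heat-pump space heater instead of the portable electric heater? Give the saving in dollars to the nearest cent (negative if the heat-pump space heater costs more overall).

$157.10

portable electric heater: $28.31 + (1976/1000) kW × 3000 h × $0.13 = $28.31 + $770.64 = $798.95
heat-pump space heater: $472.59 + (434/1000) kW × 3000 h × $0.13 = $472.59 + $169.26 = $641.85
Saving = $798.95 − $641.85 = $157.1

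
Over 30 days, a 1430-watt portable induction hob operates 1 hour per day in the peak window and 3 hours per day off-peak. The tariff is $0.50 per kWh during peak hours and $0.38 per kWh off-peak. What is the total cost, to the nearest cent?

Peak energy = 1.43 kW × 1 h × 30 = 42.9 kWh
Off-peak energy = 1.43 kW × 3 h × 30 = 128.7 kWh
Cost = 42.9 × $0.50 + 128.7 × $0.38 = $21.45 + $48.906 = $70.36

$70.36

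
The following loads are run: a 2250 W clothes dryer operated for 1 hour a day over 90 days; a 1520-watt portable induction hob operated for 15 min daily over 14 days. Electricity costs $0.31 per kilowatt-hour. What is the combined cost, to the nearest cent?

$64.42

clothes dryer: Runtime = 1 h/day × 90 days = 90 h
clothes dryer: 2.25 kW × 90 h = 202.5 kWh
portable induction hob: Runtime = 15 min × 14 = 210 min = 3.5 h
portable induction hob: 1.52 kW × 3.5 h = 5.32 kWh
Total energy = 207.82 kWh
Cost = 207.82 × $0.31 = $64.42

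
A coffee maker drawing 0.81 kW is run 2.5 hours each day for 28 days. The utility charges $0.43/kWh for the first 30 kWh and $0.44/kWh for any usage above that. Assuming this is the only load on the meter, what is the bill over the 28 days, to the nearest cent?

Runtime = 2.5 h/day × 28 days = 70 h
Energy = 0.81 kW × 70 h = 56.7 kWh
Tier 1 (0–30 kWh): 30 × $0.43 = $12.9
Above 30 kWh: 26.7 × $0.44 = $11.748
Bill = $24.65

$24.65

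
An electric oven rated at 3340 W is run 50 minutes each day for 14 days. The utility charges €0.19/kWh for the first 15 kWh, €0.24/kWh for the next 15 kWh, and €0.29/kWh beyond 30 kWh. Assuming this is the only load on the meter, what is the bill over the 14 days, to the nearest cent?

Runtime = 50 min × 14 = 700 min = 11.666666… h
Energy = 3.34 kW × 11.666666… h = 38.966666… kWh
Tier 1 (0–15 kWh): 15 × €0.19 = €2.85
Tier 2 (15–30 kWh): 15 × €0.24 = €3.6
Above 30 kWh: 8.966666… × €0.29 = €2.600333…
Bill = €9.05

€9.05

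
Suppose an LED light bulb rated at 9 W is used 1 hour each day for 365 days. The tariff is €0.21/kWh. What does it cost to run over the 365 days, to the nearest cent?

€0.69

Runtime = 1 h/day × 365 days = 365 h
Energy = 0.009 kW × 365 h = 3.285 kWh
Cost = 3.285 kWh × €0.21/kWh = €0.69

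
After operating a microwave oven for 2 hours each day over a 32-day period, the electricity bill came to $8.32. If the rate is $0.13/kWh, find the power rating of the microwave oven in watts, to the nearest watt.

1000 W

Energy = $8.32 ÷ $0.13/kWh = 64 kWh
Runtime = 2 h/day × 32 days = 64 h
Power = 64 kWh ÷ 64 h = 1 kW = 1000 W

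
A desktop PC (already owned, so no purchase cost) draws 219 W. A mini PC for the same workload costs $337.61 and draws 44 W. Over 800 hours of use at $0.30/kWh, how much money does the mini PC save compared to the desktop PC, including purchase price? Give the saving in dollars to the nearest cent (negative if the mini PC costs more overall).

desktop PC: $0.00 + (219/1000) kW × 800 h × $0.30 = $0.00 + $52.56 = $52.56
mini PC: $337.61 + (44/1000) kW × 800 h × $0.30 = $337.61 + $10.56 = $348.17
Saving = $52.56 − $348.17 = −$295.61

-$295.61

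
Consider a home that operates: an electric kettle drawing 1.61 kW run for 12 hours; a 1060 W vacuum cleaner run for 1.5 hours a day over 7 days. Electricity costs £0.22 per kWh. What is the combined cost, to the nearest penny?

electric kettle: 1.61 kW × 12 h = 19.32 kWh
vacuum cleaner: Runtime = 1.5 h/day × 7 days = 10.5 h
vacuum cleaner: 1.06 kW × 10.5 h = 11.13 kWh
Total energy = 30.45 kWh
Cost = 30.45 × £0.22 = £6.70

£6.70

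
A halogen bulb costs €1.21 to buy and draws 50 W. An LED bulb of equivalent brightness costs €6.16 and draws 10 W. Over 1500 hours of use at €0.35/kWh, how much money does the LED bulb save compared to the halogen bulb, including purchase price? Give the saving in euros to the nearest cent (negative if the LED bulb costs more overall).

€16.05

halogen bulb: €1.21 + (50/1000) kW × 1500 h × €0.35 = €1.21 + €26.25 = €27.46
LED bulb: €6.16 + (10/1000) kW × 1500 h × €0.35 = €6.16 + €5.25 = €11.41
Saving = €27.46 − €11.41 = €16.05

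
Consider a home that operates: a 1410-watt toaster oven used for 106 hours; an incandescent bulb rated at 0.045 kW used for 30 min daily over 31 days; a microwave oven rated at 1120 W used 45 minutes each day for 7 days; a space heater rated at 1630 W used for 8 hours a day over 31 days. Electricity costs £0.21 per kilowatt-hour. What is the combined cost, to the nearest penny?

£117.66

toaster oven: 1.41 kW × 106 h = 149.46 kWh
incandescent bulb: Runtime = 30 min × 31 = 930 min = 15.5 h
incandescent bulb: 0.045 kW × 15.5 h = 0.6975 kWh
microwave oven: Runtime = 45 min × 7 = 315 min = 5.25 h
microwave oven: 1.12 kW × 5.25 h = 5.88 kWh
space heater: Runtime = 8 h/day × 31 days = 248 h
space heater: 1.63 kW × 248 h = 404.24 kWh
Total energy = 560.2775 kWh
Cost = 560.2775 × £0.21 = £117.66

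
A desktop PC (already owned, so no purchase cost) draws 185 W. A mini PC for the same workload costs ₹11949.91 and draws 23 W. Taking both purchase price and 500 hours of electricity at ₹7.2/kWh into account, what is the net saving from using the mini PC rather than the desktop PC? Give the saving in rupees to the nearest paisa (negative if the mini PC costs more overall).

desktop PC: ₹0.00 + (185/1000) kW × 500 h × ₹7.2 = ₹0.00 + ₹666 = ₹666
mini PC: ₹11949.91 + (23/1000) kW × 500 h × ₹7.2 = ₹11949.91 + ₹82.8 = ₹12032.71
Saving = ₹666 − ₹12032.71 = −₹11366.71

-₹11366.71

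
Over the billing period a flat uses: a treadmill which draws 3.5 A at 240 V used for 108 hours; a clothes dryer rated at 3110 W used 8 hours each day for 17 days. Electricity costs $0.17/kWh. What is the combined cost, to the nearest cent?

$87.33

treadmill: Power = 3.5 A × 240 V = 840 W = 0.84 kW
treadmill: 0.84 kW × 108 h = 90.72 kWh
clothes dryer: Runtime = 8 h/day × 17 days = 136 h
clothes dryer: 3.11 kW × 136 h = 422.96 kWh
Total energy = 513.68 kWh
Cost = 513.68 × $0.17 = $87.33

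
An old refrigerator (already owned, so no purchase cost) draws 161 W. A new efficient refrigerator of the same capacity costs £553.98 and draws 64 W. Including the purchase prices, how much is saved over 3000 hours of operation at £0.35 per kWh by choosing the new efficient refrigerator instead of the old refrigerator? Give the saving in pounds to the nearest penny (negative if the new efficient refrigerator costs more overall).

old refrigerator: £0.00 + (161/1000) kW × 3000 h × £0.35 = £0.00 + £169.05 = £169.05
new efficient refrigerator: £553.98 + (64/1000) kW × 3000 h × £0.35 = £553.98 + £67.2 = £621.18
Saving = £169.05 − £621.18 = −£452.13

-£452.13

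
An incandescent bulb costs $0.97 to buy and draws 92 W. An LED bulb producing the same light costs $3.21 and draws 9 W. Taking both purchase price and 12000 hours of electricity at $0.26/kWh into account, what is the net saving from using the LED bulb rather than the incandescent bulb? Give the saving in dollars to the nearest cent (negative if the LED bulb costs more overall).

$256.72

incandescent bulb: $0.97 + (92/1000) kW × 12000 h × $0.26 = $0.97 + $287.04 = $288.01
LED bulb: $3.21 + (9/1000) kW × 12000 h × $0.26 = $3.21 + $28.08 = $31.29
Saving = $288.01 − $31.29 = $256.72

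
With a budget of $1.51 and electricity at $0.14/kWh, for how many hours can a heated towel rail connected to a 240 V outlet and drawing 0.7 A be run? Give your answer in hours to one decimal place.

Power = 0.7 A × 240 V = 168 W = 0.168 kW
Energy available = $1.51 ÷ $0.14/kWh = 10.7857 kWh
Hours = 10.7857 kWh ÷ 0.168 kW = 64.2 h

64.2 h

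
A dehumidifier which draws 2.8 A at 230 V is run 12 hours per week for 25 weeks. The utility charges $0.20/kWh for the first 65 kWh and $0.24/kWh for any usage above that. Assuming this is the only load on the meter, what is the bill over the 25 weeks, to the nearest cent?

$43.77

Power = 2.8 A × 230 V = 644 W = 0.644 kW
Runtime = 12 h/week × 25 weeks = 300 h
Energy = 0.644 kW × 300 h = 193.2 kWh
Tier 1 (0–65 kWh): 65 × $0.20 = $13
Above 65 kWh: 128.2 × $0.24 = $30.768
Bill = $43.77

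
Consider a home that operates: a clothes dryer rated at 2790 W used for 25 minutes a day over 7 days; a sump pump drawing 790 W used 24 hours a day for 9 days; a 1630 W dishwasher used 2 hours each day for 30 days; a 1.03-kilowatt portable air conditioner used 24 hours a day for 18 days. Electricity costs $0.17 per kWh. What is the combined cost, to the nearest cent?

clothes dryer: Runtime = 25 min × 7 = 175 min = 2.916666… h
clothes dryer: 2.79 kW × 2.916666… h = 8.1375 kWh
sump pump: Runtime = 24 h × 9 = 216 h
sump pump: 0.79 kW × 216 h = 170.64 kWh
dishwasher: Runtime = 2 h/day × 30 days = 60 h
dishwasher: 1.63 kW × 60 h = 97.8 kWh
portable air conditioner: Runtime = 24 h × 18 = 432 h
portable air conditioner: 1.03 kW × 432 h = 444.96 kWh
Total energy = 721.5375 kWh
Cost = 721.5375 × $0.17 = $122.66

$122.66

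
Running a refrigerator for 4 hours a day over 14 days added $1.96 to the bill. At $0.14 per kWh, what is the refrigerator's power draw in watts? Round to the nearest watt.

Energy = $1.96 ÷ $0.14/kWh = 14 kWh
Runtime = 4 h/day × 14 days = 56 h
Power = 14 kWh ÷ 56 h = 0.25 kW = 250 W

250 W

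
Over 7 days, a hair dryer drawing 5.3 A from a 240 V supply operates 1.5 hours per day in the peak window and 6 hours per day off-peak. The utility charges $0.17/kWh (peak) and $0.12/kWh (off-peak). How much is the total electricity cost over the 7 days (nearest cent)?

Power = 5.3 A × 240 V = 1272 W = 1.272 kW
Peak energy = 1.272 kW × 1.5 h × 7 = 13.356 kWh
Off-peak energy = 1.272 kW × 6 h × 7 = 53.424 kWh
Cost = 13.356 × $0.17 + 53.424 × $0.12 = $2.27052 + $6.41088 = $8.68

$8.68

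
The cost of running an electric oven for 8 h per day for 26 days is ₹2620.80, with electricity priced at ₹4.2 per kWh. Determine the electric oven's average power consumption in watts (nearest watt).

3000 W

Energy = ₹2620.80 ÷ ₹4.2/kWh = 624 kWh
Runtime = 8 h/day × 26 days = 208 h
Power = 624 kWh ÷ 208 h = 3 kW = 3000 W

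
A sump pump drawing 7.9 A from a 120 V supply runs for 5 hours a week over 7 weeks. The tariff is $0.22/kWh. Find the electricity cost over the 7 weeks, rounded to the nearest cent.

Power = 7.9 A × 120 V = 948 W = 0.948 kW
Runtime = 5 h/week × 7 weeks = 35 h
Energy = 0.948 kW × 35 h = 33.18 kWh
Cost = 33.18 kWh × $0.22/kWh = $7.30

$7.30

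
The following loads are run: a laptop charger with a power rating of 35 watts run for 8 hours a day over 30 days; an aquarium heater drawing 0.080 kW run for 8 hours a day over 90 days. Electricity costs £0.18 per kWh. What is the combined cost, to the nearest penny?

laptop charger: Runtime = 8 h/day × 30 days = 240 h
laptop charger: 0.035 kW × 240 h = 8.4 kWh
aquarium heater: Runtime = 8 h/day × 90 days = 720 h
aquarium heater: 0.08 kW × 720 h = 57.6 kWh
Total energy = 66 kWh
Cost = 66 × £0.18 = £11.88

£11.88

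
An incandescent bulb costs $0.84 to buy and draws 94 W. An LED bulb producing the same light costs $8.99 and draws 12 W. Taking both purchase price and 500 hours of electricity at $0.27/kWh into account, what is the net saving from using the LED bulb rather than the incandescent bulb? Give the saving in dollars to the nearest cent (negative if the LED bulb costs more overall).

incandescent bulb: $0.84 + (94/1000) kW × 500 h × $0.27 = $0.84 + $12.69 = $13.53
LED bulb: $8.99 + (12/1000) kW × 500 h × $0.27 = $8.99 + $1.62 = $10.61
Saving = $13.53 − $10.61 = $2.92

$2.92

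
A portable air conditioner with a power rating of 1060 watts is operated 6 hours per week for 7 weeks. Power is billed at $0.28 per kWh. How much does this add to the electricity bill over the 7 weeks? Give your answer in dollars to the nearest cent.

Runtime = 6 h/week × 7 weeks = 42 h
Energy = 1.06 kW × 42 h = 44.52 kWh
Cost = 44.52 kWh × $0.28/kWh = $12.47

$12.47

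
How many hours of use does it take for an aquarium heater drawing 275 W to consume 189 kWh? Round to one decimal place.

687.3 h

Hours = 189 kWh ÷ 0.275 kW = 687.3 h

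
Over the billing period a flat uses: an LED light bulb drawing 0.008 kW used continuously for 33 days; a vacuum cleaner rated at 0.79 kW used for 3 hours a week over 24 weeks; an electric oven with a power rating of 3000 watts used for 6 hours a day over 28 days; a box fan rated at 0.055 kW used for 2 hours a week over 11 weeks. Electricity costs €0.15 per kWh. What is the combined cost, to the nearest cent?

LED light bulb: Runtime = 24 h × 33 = 792 h
LED light bulb: 0.008 kW × 792 h = 6.336 kWh
vacuum cleaner: Runtime = 3 h/week × 24 weeks = 72 h
vacuum cleaner: 0.79 kW × 72 h = 56.88 kWh
electric oven: Runtime = 6 h/day × 28 days = 168 h
electric oven: 3 kW × 168 h = 504 kWh
box fan: Runtime = 2 h/week × 11 weeks = 22 h
box fan: 0.055 kW × 22 h = 1.21 kWh
Total energy = 568.426 kWh
Cost = 568.426 × €0.15 = €85.26

€85.26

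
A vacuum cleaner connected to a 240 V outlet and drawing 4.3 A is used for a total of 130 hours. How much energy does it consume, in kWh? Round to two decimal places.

Power = 4.3 A × 240 V = 1032 W = 1.032 kW
Energy = 1.032 kW × 130 h = 134.16 kWh

134.16 kWh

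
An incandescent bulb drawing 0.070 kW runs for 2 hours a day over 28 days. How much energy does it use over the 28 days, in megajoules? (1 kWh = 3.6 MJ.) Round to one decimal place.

14.1 MJ

Runtime = 2 h/day × 28 days = 56 h
Energy = 0.07 kW × 56 h = 3.92 kWh
= 3.92 × 3.6 MJ = 14.1 MJ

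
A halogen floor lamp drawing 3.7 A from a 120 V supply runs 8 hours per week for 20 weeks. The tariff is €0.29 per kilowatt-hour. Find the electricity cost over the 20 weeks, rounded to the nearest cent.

€20.60

Power = 3.7 A × 120 V = 444 W = 0.444 kW
Runtime = 8 h/week × 20 weeks = 160 h
Energy = 0.444 kW × 160 h = 71.04 kWh
Cost = 71.04 kWh × €0.29/kWh = €20.60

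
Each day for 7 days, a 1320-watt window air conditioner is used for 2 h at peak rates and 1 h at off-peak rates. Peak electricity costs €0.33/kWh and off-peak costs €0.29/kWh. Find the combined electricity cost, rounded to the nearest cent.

€8.78

Peak energy = 1.32 kW × 2 h × 7 = 18.48 kWh
Off-peak energy = 1.32 kW × 1 h × 7 = 9.24 kWh
Cost = 18.48 × €0.33 + 9.24 × €0.29 = €6.0984 + €2.6796 = €8.78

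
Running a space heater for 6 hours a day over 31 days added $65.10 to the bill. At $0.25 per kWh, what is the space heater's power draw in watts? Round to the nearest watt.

Energy = $65.10 ÷ $0.25/kWh = 260.4 kWh
Runtime = 6 h/day × 31 days = 186 h
Power = 260.4 kWh ÷ 186 h = 1.4 kW = 1400 W

1400 W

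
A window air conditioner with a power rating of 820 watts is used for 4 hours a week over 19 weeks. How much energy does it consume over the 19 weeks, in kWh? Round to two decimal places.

62.32 kWh

Runtime = 4 h/week × 19 weeks = 76 h
Energy = 0.82 kW × 76 h = 62.32 kWh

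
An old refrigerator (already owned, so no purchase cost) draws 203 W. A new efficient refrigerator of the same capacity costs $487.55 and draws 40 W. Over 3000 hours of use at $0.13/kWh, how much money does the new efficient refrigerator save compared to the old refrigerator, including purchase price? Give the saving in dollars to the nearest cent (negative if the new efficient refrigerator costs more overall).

-$423.98

old refrigerator: $0.00 + (203/1000) kW × 3000 h × $0.13 = $0.00 + $79.17 = $79.17
new efficient refrigerator: $487.55 + (40/1000) kW × 3000 h × $0.13 = $487.55 + $15.6 = $503.15
Saving = $79.17 − $503.15 = −$423.98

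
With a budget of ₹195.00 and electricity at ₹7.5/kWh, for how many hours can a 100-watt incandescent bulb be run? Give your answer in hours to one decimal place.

260.0 h

Energy available = ₹195.00 ÷ ₹7.5/kWh = 26 kWh
Hours = 26 kWh ÷ 0.1 kW = 260.0 h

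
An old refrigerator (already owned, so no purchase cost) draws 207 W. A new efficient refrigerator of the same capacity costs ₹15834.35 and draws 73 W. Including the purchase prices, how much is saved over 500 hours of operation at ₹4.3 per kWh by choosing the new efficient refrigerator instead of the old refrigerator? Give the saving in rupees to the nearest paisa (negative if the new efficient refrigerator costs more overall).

old refrigerator: ₹0.00 + (207/1000) kW × 500 h × ₹4.3 = ₹0.00 + ₹445.05 = ₹445.05
new efficient refrigerator: ₹15834.35 + (73/1000) kW × 500 h × ₹4.3 = ₹15834.35 + ₹156.95 = ₹15991.3
Saving = ₹445.05 − ₹15991.3 = −₹15546.25

-₹15546.25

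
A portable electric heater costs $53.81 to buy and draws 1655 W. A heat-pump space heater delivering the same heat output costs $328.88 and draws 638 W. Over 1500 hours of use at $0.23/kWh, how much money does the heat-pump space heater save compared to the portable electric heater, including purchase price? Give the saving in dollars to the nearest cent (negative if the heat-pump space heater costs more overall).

$75.80

portable electric heater: $53.81 + (1655/1000) kW × 1500 h × $0.23 = $53.81 + $570.975 = $624.785
heat-pump space heater: $328.88 + (638/1000) kW × 1500 h × $0.23 = $328.88 + $220.11 = $548.99
Saving = $624.785 − $548.99 = $75.795 → $75.80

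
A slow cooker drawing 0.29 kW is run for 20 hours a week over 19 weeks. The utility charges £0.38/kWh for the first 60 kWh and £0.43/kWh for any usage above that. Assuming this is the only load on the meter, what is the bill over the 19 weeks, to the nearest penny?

Runtime = 20 h/week × 19 weeks = 380 h
Energy = 0.29 kW × 380 h = 110.2 kWh
Tier 1 (0–60 kWh): 60 × £0.38 = £22.8
Above 60 kWh: 50.2 × £0.43 = £21.586
Bill = £44.39

£44.39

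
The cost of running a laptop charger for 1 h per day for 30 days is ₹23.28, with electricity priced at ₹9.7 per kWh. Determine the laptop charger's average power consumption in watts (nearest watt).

Energy = ₹23.28 ÷ ₹9.7/kWh = 2.4 kWh
Runtime = 1 h/day × 30 days = 30 h
Power = 2.4 kWh ÷ 30 h = 0.08 kW = 80 W

80 W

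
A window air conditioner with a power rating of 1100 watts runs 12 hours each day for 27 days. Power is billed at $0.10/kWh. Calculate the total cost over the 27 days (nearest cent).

Runtime = 12 h/day × 27 days = 324 h
Energy = 1.1 kW × 324 h = 356.4 kWh
Cost = 356.4 kWh × $0.10/kWh = $35.64

$35.64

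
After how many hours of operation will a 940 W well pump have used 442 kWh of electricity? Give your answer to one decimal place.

Hours = 442 kWh ÷ 0.94 kW = 470.2 h

470.2 h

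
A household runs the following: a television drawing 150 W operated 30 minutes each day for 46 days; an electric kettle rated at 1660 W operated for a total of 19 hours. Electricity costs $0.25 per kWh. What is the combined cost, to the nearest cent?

television: Runtime = 30 min × 46 = 1380 min = 23 h
television: 0.15 kW × 23 h = 3.45 kWh
electric kettle: 1.66 kW × 19 h = 31.54 kWh
Total energy = 34.99 kWh
Cost = 34.99 × $0.25 = $8.75

$8.75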